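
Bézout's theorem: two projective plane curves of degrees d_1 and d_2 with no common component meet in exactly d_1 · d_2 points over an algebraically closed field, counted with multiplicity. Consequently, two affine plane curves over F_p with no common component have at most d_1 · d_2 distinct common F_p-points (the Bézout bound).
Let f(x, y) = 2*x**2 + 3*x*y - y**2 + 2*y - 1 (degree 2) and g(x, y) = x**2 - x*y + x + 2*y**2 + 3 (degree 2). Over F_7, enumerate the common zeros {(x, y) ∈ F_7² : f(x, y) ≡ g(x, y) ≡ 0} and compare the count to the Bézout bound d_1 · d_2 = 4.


Common zeros: ∅; count = 0; Bézout bound = 4.

deg(f) = 2, deg(g) = 2, so Bézout bound = 4.
Scan x ∈ F_7. For each x, list the y ∈ F_7 with f(x, y) ≡ 0 and those with g(x, y) ≡ 0 (mod 7); the common zeros in that column are the intersection.
  x = 0: f ≡ 0 at y ∈ {1}; g ≡ 0 at y ∈ {3, 4}; common: ∅.
  x = 1: f ≡ 0 at y ∈ {2, 3}; g ≡ 0 at y ∈ ∅; common: ∅.
  x = 2: f ≡ 0 at y ∈ {0, 1}; g ≡ 0 at y ∈ {3, 5}; common: ∅.
  x = 3: f ≡ 0 at y ∈ {2}; g ≡ 0 at y ∈ {1, 4}; common: ∅.
  x = 4: f ≡ 0 at y ∈ ∅; g ≡ 0 at y ∈ {1}; common: ∅.
  x = 5: f ≡ 0 at y ∈ {0, 3}; g ≡ 0 at y ∈ ∅; common: ∅.
  x = 6: f ≡ 0 at y ∈ ∅; g ≡ 0 at y ∈ ∅; common: ∅.
Collecting: common zeros = ∅, so the count is 0.
Comparison with the Bézout bound: 0 ≤ 4 = deg(f)·deg(g), as expected for curves with no common component (the affine F_7-count falls short of the bound because intersections may lie at infinity, over extension fields, or carry multiplicity).


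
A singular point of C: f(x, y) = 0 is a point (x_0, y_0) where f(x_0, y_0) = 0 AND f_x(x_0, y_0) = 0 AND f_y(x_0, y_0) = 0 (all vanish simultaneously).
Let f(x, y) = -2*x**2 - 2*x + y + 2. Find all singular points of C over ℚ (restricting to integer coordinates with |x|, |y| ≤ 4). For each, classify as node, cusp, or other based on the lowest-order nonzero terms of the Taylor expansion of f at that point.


No singular points in the scanned grid; C is smooth there.

Compute partial derivatives:
  f_x = -4*x - 2.
  f_y = 1.
f_y = 1 is a nonzero constant, so f_y never vanishes: no point (x, y) can satisfy f = f_x = f_y = 0. In particular no (x, y) ∈ {−4, ..., 4}² is singular; the curve is smooth.


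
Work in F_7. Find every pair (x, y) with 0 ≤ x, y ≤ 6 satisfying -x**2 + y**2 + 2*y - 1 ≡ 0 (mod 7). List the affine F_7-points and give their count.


Affine F_7-points: {(0, 2), (0, 3), (3, 1), (3, 4), (4, 1), (4, 4)}; count = 6.

For each of the 49 pairs (x, y) ∈ F_7², evaluate f(x, y) mod 7. Record the zeros.
  x = 0: [0↦6, 1↦2, 2↦0, 3↦0, 4↦2, 5↦6, 6↦5]  zeros at y ∈ {2, 3}
  x = 1: [0↦5, 1↦1, 2↦6, 3↦6, 4↦1, 5↦5, 6↦4]  zeros at y ∈ ∅
  x = 2: [0↦2, 1↦5, 2↦3, 3↦3, 4↦5, 5↦2, 6↦1]  zeros at y ∈ ∅
  x = 3: [0↦4, 1↦0, 2↦5, 3↦5, 4↦0, 5↦4, 6↦3]  zeros at y ∈ {1, 4}
  x = 4: [0↦4, 1↦0, 2↦5, 3↦5, 4↦0, 5↦4, 6↦3]  zeros at y ∈ {1, 4}
  x = 5: [0↦2, 1↦5, 2↦3, 3↦3, 4↦5, 5↦2, 6↦1]  zeros at y ∈ ∅
  x = 6: [0↦5, 1↦1, 2↦6, 3↦6, 4↦1, 5↦5, 6↦4]  zeros at y ∈ ∅
Collecting zeros: affine points = {(0, 2), (0, 3), (3, 1), (3, 4), (4, 1), (4, 4)}.
Total count |C(F_7)_aff| = 6.


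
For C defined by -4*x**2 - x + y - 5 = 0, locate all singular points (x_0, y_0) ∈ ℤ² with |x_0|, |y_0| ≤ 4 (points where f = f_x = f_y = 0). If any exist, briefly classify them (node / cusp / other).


No singular points in the scanned grid; C is smooth there.

Compute partial derivatives:
  f_x = -8*x - 1.
  f_y = 1.
f_y = 1 is a nonzero constant, so f_y never vanishes: no point (x, y) can satisfy f = f_x = f_y = 0. In particular no (x, y) ∈ {−4, ..., 4}² is singular; the curve is smooth.


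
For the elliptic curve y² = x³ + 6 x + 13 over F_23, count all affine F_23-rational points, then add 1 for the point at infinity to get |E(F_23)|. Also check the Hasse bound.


Affine points = {(0, 6), (0, 17), (3, 9), (3, 14), (4, 3), (4, 20), (6, 9), (6, 14), (14, 9), (14, 14), (21, 4), (21, 19), (22, 11), (22, 12)}; affine count = 14; |E(F_23)| = 15.

Discriminant check: Δ ∝ 4a³ + 27b² = 4·6³ + 27·13² = 4·216 + 27·169 ≡ 22 (mod 23). Nonzero ⇒ E is nonsingular.
For each x ∈ F_23, compute rhs = x³ + 6·x + 13 mod 23, then count y ∈ F_23 with y² ≡ rhs.
  x = 0: rhs = 13, matching y values: 6, 17 (2 points).
  x = 1: rhs = 20, matching y values: none (0 points).
  x = 2: rhs = 10, matching y values: none (0 points).
  x = 3: rhs = 12, matching y values: 9, 14 (2 points).
  x = 4: rhs = 9, matching y values: 3, 20 (2 points).
  x = 5: rhs = 7, matching y values: none (0 points).
  x = 6: rhs = 12, matching y values: 9, 14 (2 points).
  x = 7: rhs = 7, matching y values: none (0 points).
  x = 8: rhs = 21, matching y values: none (0 points).
  x = 9: rhs = 14, matching y values: none (0 points).
  x = 10: rhs = 15, matching y values: none (0 points).
  x = 11: rhs = 7, matching y values: none (0 points).
  x = 12: rhs = 19, matching y values: none (0 points).
  x = 13: rhs = 11, matching y values: none (0 points).
  x = 14: rhs = 12, matching y values: 9, 14 (2 points).
  x = 15: rhs = 5, matching y values: none (0 points).
  x = 16: rhs = 19, matching y values: none (0 points).
  x = 17: rhs = 14, matching y values: none (0 points).
  x = 18: rhs = 19, matching y values: none (0 points).
  x = 19: rhs = 17, matching y values: none (0 points).
  x = 20: rhs = 14, matching y values: none (0 points).
  x = 21: rhs = 16, matching y values: 4, 19 (2 points).
  x = 22: rhs = 6, matching y values: 11, 12 (2 points).
Total affine count: 14.
Full point count |E(F_23)| = 14 + 1 = 15.
Hasse bound: |15 − (23+1)| = |-9| = 9 ≤ 2√23 ≈ 9.5917 ✓.


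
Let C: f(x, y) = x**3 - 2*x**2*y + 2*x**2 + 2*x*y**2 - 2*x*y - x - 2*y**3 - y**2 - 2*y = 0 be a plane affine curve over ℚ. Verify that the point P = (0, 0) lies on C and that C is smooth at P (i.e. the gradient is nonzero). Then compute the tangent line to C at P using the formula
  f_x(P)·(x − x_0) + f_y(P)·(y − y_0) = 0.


Tangent line at P: -x - 2*y = 0.

Step 1: f(0, 0) = 0, so P lies on C.
Step 2: partial derivatives
  f_x(x, y) = 3*x**2 - 4*x*y + 4*x + 2*y**2 - 2*y - 1, f_y(x, y) = -2*x**2 + 4*x*y - 2*x - 6*y**2 - 2*y - 2.
  f_x(P) = -1, f_y(P) = -2 (gradient nonzero, so P is smooth).
Step 3: tangent line at P: -1·(x − 0) + -2·(y − 0) = 0.
Expanding: -x - 2*y = 0.


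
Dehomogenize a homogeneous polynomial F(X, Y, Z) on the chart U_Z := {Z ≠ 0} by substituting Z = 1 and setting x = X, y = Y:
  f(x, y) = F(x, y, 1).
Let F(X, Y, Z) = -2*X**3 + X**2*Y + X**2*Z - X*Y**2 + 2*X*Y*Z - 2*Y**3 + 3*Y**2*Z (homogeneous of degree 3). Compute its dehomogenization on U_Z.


f(x, y) = -2*x**3 + x**2*y + x**2 - x*y**2 + 2*x*y - 2*y**3 + 3*y**2

On U_Z we set Z = 1. Each monomial c·X^i·Y^j·Z^k in F becomes c·x^i·y^j·1^k = c·x^i·y^j.
Substituting Z = 1: F(X, Y, 1) = -2*x**3 + x**2*y + x**2 - x*y**2 + 2*x*y - 2*y**3 + 3*y**2.
Note: deg(f) ≤ deg(F) = 3; strict inequality happens when F is divisible by Z (lost terms).


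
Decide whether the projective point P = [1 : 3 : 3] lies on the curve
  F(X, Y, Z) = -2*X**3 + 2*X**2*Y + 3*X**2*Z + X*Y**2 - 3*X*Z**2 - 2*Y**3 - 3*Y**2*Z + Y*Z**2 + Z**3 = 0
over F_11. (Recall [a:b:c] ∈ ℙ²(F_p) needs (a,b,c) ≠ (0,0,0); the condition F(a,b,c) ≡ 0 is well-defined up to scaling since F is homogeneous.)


F(1,3,3) ≡ 2 (mod 11); P is NOT on the curve.

Evaluate F(1, 3, 3) term-by-term (mod 11).
  -2*X**3 ↦ -2·1·1·1 = -2
  2*X**2*Y ↦ 2·1·3·1 = 6
  3*X**2*Z ↦ 3·1·1·3 = 9
  X*Y**2 ↦ 1·1·9·1 = 9
  -3*X*Z**2 ↦ -3·1·1·9 = -27
  -2*Y**3 ↦ -2·1·27·1 = -54
  -3*Y**2*Z ↦ -3·1·9·3 = -81
  Y*Z**2 ↦ 1·1·3·9 = 27
  Z**3 ↦ 1·1·1·27 = 27
Sum: F(1, 3, 3) = (-2) + (6) + (9) + (9) + (-27) + (-54) + (-81) + (27) + (27) = -86.
Reducing mod 11: -86 ≡ 2 (mod 11).
Since F(a, b, c) ≡ 2 ≠ 0 (mod 11), P does NOT lie on the curve.


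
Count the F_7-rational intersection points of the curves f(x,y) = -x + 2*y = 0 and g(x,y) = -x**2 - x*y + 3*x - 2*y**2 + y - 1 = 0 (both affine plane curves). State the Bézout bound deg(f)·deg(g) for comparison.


Common zeros: ∅; count = 0; Bézout bound = 2.

deg(f) = 1, deg(g) = 2, so Bézout bound = 2.
Scan x ∈ F_7. For each x, list the y ∈ F_7 with f(x, y) ≡ 0 and those with g(x, y) ≡ 0 (mod 7); the common zeros in that column are the intersection.
  x = 0: f ≡ 0 at y ∈ {0}; g ≡ 0 at y ∈ {2}; common: ∅.
  x = 1: f ≡ 0 at y ∈ {4}; g ≡ 0 at y ∈ {2, 5}; common: ∅.
  x = 2: f ≡ 0 at y ∈ {1}; g ≡ 0 at y ∈ {4, 6}; common: ∅.
  x = 3: f ≡ 0 at y ∈ {5}; g ≡ 0 at y ∈ ∅; common: ∅.
  x = 4: f ≡ 0 at y ∈ {2}; g ≡ 0 at y ∈ {4, 5}; common: ∅.
  x = 5: f ≡ 0 at y ∈ {6}; g ≡ 0 at y ∈ ∅; common: ∅.
  x = 6: f ≡ 0 at y ∈ {3}; g ≡ 0 at y ∈ ∅; common: ∅.
Collecting: common zeros = ∅, so the count is 0.
Comparison with the Bézout bound: 0 ≤ 2 = deg(f)·deg(g), as expected for curves with no common component (the affine F_7-count falls short of the bound because intersections may lie at infinity, over extension fields, or carry multiplicity).


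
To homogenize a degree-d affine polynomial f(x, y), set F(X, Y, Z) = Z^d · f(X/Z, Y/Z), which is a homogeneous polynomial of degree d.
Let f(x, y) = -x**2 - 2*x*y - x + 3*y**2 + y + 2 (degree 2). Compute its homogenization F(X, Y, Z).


F(X, Y, Z) = -X**2 - 2*X*Y - X*Z + 3*Y**2 + Y*Z + 2*Z**2

deg(f) = 2.
Substitute x = X/Z, y = Y/Z into f, then multiply by Z^2.
  monomial -1·x^2·y^0 ↦ -1·X^2·Y^0·Z^0.
  monomial -2·x^1·y^1 ↦ -2·X^1·Y^1·Z^0.
  monomial -1·x^1·y^0 ↦ -1·X^1·Y^0·Z^1.
  monomial 3·x^0·y^2 ↦ 3·X^0·Y^2·Z^0.
  monomial 1·x^0·y^1 ↦ 1·X^0·Y^1·Z^1.
  monomial 2·x^0·y^0 ↦ 2·X^0·Y^0·Z^2.
Collecting: F(X, Y, Z) = -X**2 - 2*X*Y - X*Z + 3*Y**2 + Y*Z + 2*Z**2.


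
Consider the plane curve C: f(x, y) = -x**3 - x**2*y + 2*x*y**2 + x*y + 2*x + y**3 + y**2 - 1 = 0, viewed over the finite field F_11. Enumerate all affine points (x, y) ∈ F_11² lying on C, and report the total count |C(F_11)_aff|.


Affine F_11-points: {(0, 2), (1, 0), (1, 8), (2, 9), (3, 0), (4, 8), (5, 4), (7, 0), (8, 4), (9, 8), (10, 5)}; count = 11.

For each of the 121 pairs (x, y) ∈ F_11², evaluate f(x, y) mod 11. Record the zeros.
  x = 0: [0↦10, 1↦1, 2↦0, 3↦2, 4↦2, 5↦6, 6↦9, 7↦6, 8↦3, 9↦6, 10↦10]  zeros at y ∈ {2}
  x = 1: [0↦0, 1↦4, 2↦9, 3↦10, 4↦2, 5↦2, 6↦5, 7↦6, 8↦0, 9↦4, 10↦2]  zeros at y ∈ {0, 8}
  x = 2: [0↦6, 1↦10, 2↦8, 3↦6, 4↦10, 5↦4, 6↦5, 7↦8, 8↦8, 9↦0, 10↦1]  zeros at y ∈ {9}
  x = 3: [0↦0, 1↦2, 2↦2, 3↦6, 4↦9, 5↦6, 6↦3, 7↦6, 8↦10, 9↦10, 10↦1]  zeros at y ∈ {0}
  x = 4: [0↦9, 1↦7, 2↦7, 3↦4, 4↦4, 5↦2, 6↦4, 7↦5, 8↦0, 9↦6, 10↦7]  zeros at y ∈ {8}
  x = 5: [0↦5, 1↦8, 2↦6, 3↦5, 4↦0, 5↦8, 6↦2, 7↦10, 8↦5, 9↦4, 10↦2]  zeros at y ∈ {4}
  x = 6: [0↦4, 1↦10, 2↦4, 3↦3, 4↦2, 5↦7, 6↦2, 7↦4, 8↦8, 9↦9, 10↦2]  zeros at y ∈ ∅
  x = 7: [0↦0, 1↦7, 2↦6, 3↦3, 4↦4, 5↦4, 6↦9, 7↦3, 8↦3, 9↦4, 10↦1]  zeros at y ∈ {0}
  x = 8: [0↦9, 1↦4, 2↦6, 3↦10, 4↦0, 5↦4, 6↦6, 7↦1, 8↦6, 9↦5, 10↦4]  zeros at y ∈ {4}
  x = 9: [0↦3, 1↦6, 2↦9, 3↦7, 4↦6, 5↦1, 6↦9, 7↦3, 8↦0, 9↦6, 10↦5]  zeros at y ∈ {8}
  x = 10: [0↦9, 1↦7, 2↦9, 3↦10, 4↦5, 5↦0, 6↦1, 7↦3, 8↦1, 9↦1, 10↦9]  zeros at y ∈ {5}
Collecting zeros: affine points = {(0, 2), (1, 0), (1, 8), (2, 9), (3, 0), (4, 8), (5, 4), (7, 0), (8, 4), (9, 8), (10, 5)}.
Total count |C(F_11)_aff| = 11.


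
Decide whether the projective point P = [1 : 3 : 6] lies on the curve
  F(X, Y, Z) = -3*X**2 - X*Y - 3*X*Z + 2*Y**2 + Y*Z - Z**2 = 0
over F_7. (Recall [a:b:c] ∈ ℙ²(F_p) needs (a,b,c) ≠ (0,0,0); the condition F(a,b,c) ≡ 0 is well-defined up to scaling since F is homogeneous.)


F(1,3,6) ≡ 4 (mod 7); P is NOT on the curve.

Evaluate F(1, 3, 6) term-by-term (mod 7).
  -3*X**2 ↦ -3·1·1·1 = -3
  -X*Y ↦ -1·1·3·1 = -3
  -3*X*Z ↦ -3·1·1·6 = -18
  2*Y**2 ↦ 2·1·9·1 = 18
  Y*Z ↦ 1·1·3·6 = 18
  -Z**2 ↦ -1·1·1·36 = -36
Sum: F(1, 3, 6) = (-3) + (-3) + (-18) + (18) + (18) + (-36) = -24.
Reducing mod 7: -24 ≡ 4 (mod 7).
Since F(a, b, c) ≡ 4 ≠ 0 (mod 7), P does NOT lie on the curve.


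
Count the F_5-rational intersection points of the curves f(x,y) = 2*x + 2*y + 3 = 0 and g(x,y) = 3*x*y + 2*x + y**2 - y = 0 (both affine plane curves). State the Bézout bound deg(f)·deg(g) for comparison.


Common zeros: {(0, 1), (2, 4)}; count = 2; Bézout bound = 2.

deg(f) = 1, deg(g) = 2, so Bézout bound = 2.
Scan x ∈ F_5. For each x, list the y ∈ F_5 with f(x, y) ≡ 0 and those with g(x, y) ≡ 0 (mod 5); the common zeros in that column are the intersection.
  x = 0: f ≡ 0 at y ∈ {1}; g ≡ 0 at y ∈ {0, 1}; common: {1}.
  x = 1: f ≡ 0 at y ∈ {0}; g ≡ 0 at y ∈ {1, 2}; common: ∅.
  x = 2: f ≡ 0 at y ∈ {4}; g ≡ 0 at y ∈ {1, 4}; common: {4}.
  x = 3: f ≡ 0 at y ∈ {3}; g ≡ 0 at y ∈ {1}; common: ∅.
  x = 4: f ≡ 0 at y ∈ {2}; g ≡ 0 at y ∈ {1, 3}; common: ∅.
Collecting: common zeros = {(0, 1), (2, 4)}, so the count is 2.
Comparison with the Bézout bound: 2 ≤ 2 = deg(f)·deg(g), as expected for curves with no common component (the bound is attained).


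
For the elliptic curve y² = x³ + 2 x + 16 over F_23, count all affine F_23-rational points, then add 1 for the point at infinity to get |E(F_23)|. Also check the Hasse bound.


Affine points = {(0, 4), (0, 19), (3, 7), (3, 16), (5, 6), (5, 17), (9, 2), (9, 21), (10, 1), (10, 22), (11, 9), (11, 14), (13, 10), (13, 13), (16, 2), (16, 21), (17, 8), (17, 15), (19, 6), (19, 17), (20, 11), (20, 12), (21, 2), (21, 21), (22, 6), (22, 17)}; affine count = 26; |E(F_23)| = 27.

Discriminant check: Δ ∝ 4a³ + 27b² = 4·2³ + 27·16² = 4·8 + 27·256 ≡ 21 (mod 23). Nonzero ⇒ E is nonsingular.
For each x ∈ F_23, compute rhs = x³ + 2·x + 16 mod 23, then count y ∈ F_23 with y² ≡ rhs.
  x = 0: rhs = 16, matching y values: 4, 19 (2 points).
  x = 1: rhs = 19, matching y values: none (0 points).
  x = 2: rhs = 5, matching y values: none (0 points).
  x = 3: rhs = 3, matching y values: 7, 16 (2 points).
  x = 4: rhs = 19, matching y values: none (0 points).
  x = 5: rhs = 13, matching y values: 6, 17 (2 points).
  x = 6: rhs = 14, matching y values: none (0 points).
  x = 7: rhs = 5, matching y values: none (0 points).
  x = 8: rhs = 15, matching y values: none (0 points).
  x = 9: rhs = 4, matching y values: 2, 21 (2 points).
  x = 10: rhs = 1, matching y values: 1, 22 (2 points).
  x = 11: rhs = 12, matching y values: 9, 14 (2 points).
  x = 12: rhs = 20, matching y values: none (0 points).
  x = 13: rhs = 8, matching y values: 10, 13 (2 points).
  x = 14: rhs = 5, matching y values: none (0 points).
  x = 15: rhs = 17, matching y values: none (0 points).
  x = 16: rhs = 4, matching y values: 2, 21 (2 points).
  x = 17: rhs = 18, matching y values: 8, 15 (2 points).
  x = 18: rhs = 19, matching y values: none (0 points).
  x = 19: rhs = 13, matching y values: 6, 17 (2 points).
  x = 20: rhs = 6, matching y values: 11, 12 (2 points).
  x = 21: rhs = 4, matching y values: 2, 21 (2 points).
  x = 22: rhs = 13, matching y values: 6, 17 (2 points).
Total affine count: 26.
Full point count |E(F_23)| = 26 + 1 = 27.
Hasse bound: |27 − (23+1)| = |3| = 3 ≤ 2√23 ≈ 9.5917 ✓.


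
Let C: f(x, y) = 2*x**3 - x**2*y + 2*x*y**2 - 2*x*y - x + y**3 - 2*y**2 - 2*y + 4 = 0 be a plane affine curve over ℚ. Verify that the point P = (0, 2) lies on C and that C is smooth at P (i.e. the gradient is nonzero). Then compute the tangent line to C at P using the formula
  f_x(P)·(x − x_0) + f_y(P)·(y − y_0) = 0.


Tangent line at P: 3*x + 2*y - 4 = 0.

Step 1: f(0, 2) = 0, so P lies on C.
Step 2: partial derivatives
  f_x(x, y) = 6*x**2 - 2*x*y + 2*y**2 - 2*y - 1, f_y(x, y) = -x**2 + 4*x*y - 2*x + 3*y**2 - 4*y - 2.
  f_x(P) = 3, f_y(P) = 2 (gradient nonzero, so P is smooth).
Step 3: tangent line at P: 3·(x − 0) + 2·(y − 2) = 0.
Expanding: 3*x + 2*y - 4 = 0.


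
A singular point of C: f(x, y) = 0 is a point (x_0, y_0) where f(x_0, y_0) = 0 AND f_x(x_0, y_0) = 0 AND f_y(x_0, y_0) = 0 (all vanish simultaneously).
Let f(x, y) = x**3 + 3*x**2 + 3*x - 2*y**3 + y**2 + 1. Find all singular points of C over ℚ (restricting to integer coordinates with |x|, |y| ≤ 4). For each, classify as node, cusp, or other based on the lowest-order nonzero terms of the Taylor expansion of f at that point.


Singular points: {(-1, 0)}; classification: cusp.

Compute partial derivatives:
  f_x = 3*x**2 + 6*x + 3.
  f_y = -6*y**2 + 2*y.
Scan x_0 ∈ {−4, ..., 4}. For each x_0, f_y(x_0, y) is a polynomial in y; find its integer roots y ∈ {−4, ..., 4}, then test f_x and f at those candidates.
  x = -4: f_y(-4, y) = -6*y**2 + 2*y; vanishes at y ∈ {0}. (-4, 0): f_x = 27 ≠ 0.
  x = -3: f_y(-3, y) = -6*y**2 + 2*y; vanishes at y ∈ {0}. (-3, 0): f_x = 12 ≠ 0.
  x = -2: f_y(-2, y) = -6*y**2 + 2*y; vanishes at y ∈ {0}. (-2, 0): f_x = 3 ≠ 0.
  x = -1: f_y(-1, y) = -6*y**2 + 2*y; vanishes at y ∈ {0}. (-1, 0): f_x = 0, f = 0 — SINGULAR.
  x = 0: f_y(0, y) = -6*y**2 + 2*y; vanishes at y ∈ {0}. (0, 0): f_x = 3 ≠ 0.
  x = 1: f_y(1, y) = -6*y**2 + 2*y; vanishes at y ∈ {0}. (1, 0): f_x = 12 ≠ 0.
  x = 2: f_y(2, y) = -6*y**2 + 2*y; vanishes at y ∈ {0}. (2, 0): f_x = 27 ≠ 0.
  x = 3: f_y(3, y) = -6*y**2 + 2*y; vanishes at y ∈ {0}. (3, 0): f_x = 48 ≠ 0.
  x = 4: f_y(4, y) = -6*y**2 + 2*y; vanishes at y ∈ {0}. (4, 0): f_x = 75 ≠ 0.
Only singular point on the grid: (-1, 0).
Classify: substitute x = -1 + u, y = 0 + v and expand: f = u**3 - 2*v**3 + v**2.
No constant or linear terms (consistent with a singular point). Quadratic part: v**2. Cubic part: u**3 - 2*v**3.
The quadratic part v**2 is a perfect square, so there is a single (double) tangent line v = 0, i.e. y = 0. Restricting the cubic part to that line (v = 0) leaves u**3 ≠ 0, so f is not divisible by v and the branch is v² ≈ -u**3 to lowest order — this is a cusp.
Classification: cusp.


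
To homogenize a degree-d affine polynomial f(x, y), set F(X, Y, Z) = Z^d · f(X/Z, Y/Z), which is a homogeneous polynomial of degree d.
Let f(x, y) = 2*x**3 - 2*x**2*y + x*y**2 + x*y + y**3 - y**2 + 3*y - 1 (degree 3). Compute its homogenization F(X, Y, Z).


F(X, Y, Z) = 2*X**3 - 2*X**2*Y + X*Y**2 + X*Y*Z + Y**3 - Y**2*Z + 3*Y*Z**2 - Z**3

deg(f) = 3.
Substitute x = X/Z, y = Y/Z into f, then multiply by Z^3.
  monomial 2·x^3·y^0 ↦ 2·X^3·Y^0·Z^0.
  monomial -2·x^2·y^1 ↦ -2·X^2·Y^1·Z^0.
  monomial 1·x^1·y^2 ↦ 1·X^1·Y^2·Z^0.
  monomial 1·x^1·y^1 ↦ 1·X^1·Y^1·Z^1.
  monomial 1·x^0·y^3 ↦ 1·X^0·Y^3·Z^0.
  monomial -1·x^0·y^2 ↦ -1·X^0·Y^2·Z^1.
  monomial 3·x^0·y^1 ↦ 3·X^0·Y^1·Z^2.
  monomial -1·x^0·y^0 ↦ -1·X^0·Y^0·Z^3.
Collecting: F(X, Y, Z) = 2*X**3 - 2*X**2*Y + X*Y**2 + X*Y*Z + Y**3 - Y**2*Z + 3*Y*Z**2 - Z**3.


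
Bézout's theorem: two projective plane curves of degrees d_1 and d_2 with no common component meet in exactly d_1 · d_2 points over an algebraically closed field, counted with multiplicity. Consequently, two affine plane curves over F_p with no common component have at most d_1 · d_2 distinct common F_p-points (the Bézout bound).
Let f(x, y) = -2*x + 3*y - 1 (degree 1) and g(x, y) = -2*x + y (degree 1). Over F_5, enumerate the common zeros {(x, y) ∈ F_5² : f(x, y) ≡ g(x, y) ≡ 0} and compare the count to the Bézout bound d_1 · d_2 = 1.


Common zeros: {(4, 3)}; count = 1; Bézout bound = 1.

deg(f) = 1, deg(g) = 1, so Bézout bound = 1.
Scan x ∈ F_5. For each x, list the y ∈ F_5 with f(x, y) ≡ 0 and those with g(x, y) ≡ 0 (mod 5); the common zeros in that column are the intersection.
  x = 0: f ≡ 0 at y ∈ {2}; g ≡ 0 at y ∈ {0}; common: ∅.
  x = 1: f ≡ 0 at y ∈ {1}; g ≡ 0 at y ∈ {2}; common: ∅.
  x = 2: f ≡ 0 at y ∈ {0}; g ≡ 0 at y ∈ {4}; common: ∅.
  x = 3: f ≡ 0 at y ∈ {4}; g ≡ 0 at y ∈ {1}; common: ∅.
  x = 4: f ≡ 0 at y ∈ {3}; g ≡ 0 at y ∈ {3}; common: {3}.
Collecting: common zeros = {(4, 3)}, so the count is 1.
Comparison with the Bézout bound: 1 ≤ 1 = deg(f)·deg(g), as expected for curves with no common component (the bound is attained).


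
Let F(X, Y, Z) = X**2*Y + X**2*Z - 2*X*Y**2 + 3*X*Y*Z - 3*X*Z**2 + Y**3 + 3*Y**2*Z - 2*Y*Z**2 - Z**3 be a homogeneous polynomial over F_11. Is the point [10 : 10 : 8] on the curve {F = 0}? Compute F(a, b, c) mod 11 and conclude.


F(10,10,8) ≡ 7 (mod 11); P is NOT on the curve.

Evaluate F(10, 10, 8) term-by-term (mod 11).
  X**2*Y ↦ 1·100·10·1 = 1000
  X**2*Z ↦ 1·100·1·8 = 800
  -2*X*Y**2 ↦ -2·10·100·1 = -2000
  3*X*Y*Z ↦ 3·10·10·8 = 2400
  -3*X*Z**2 ↦ -3·10·1·64 = -1920
  Y**3 ↦ 1·1·1000·1 = 1000
  3*Y**2*Z ↦ 3·1·100·8 = 2400
  -2*Y*Z**2 ↦ -2·1·10·64 = -1280
  -Z**3 ↦ -1·1·1·512 = -512
Sum: F(10, 10, 8) = (1000) + (800) + (-2000) + (2400) + (-1920) + (1000) + (2400) + (-1280) + (-512) = 1888.
Reducing mod 11: 1888 ≡ 7 (mod 11).
Since F(a, b, c) ≡ 7 ≠ 0 (mod 11), P does NOT lie on the curve.


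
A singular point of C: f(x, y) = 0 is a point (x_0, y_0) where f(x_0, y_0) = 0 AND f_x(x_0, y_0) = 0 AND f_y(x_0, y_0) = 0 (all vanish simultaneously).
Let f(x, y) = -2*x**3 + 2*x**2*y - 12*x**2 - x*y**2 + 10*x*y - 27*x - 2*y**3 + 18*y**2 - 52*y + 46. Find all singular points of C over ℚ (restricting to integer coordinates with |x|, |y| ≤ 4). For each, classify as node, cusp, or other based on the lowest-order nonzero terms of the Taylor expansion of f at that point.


Singular points: {(-1, 3)}; classification: cusp.

Compute partial derivatives:
  f_x = -6*x**2 + 4*x*y - 24*x - y**2 + 10*y - 27.
  f_y = 2*x**2 - 2*x*y + 10*x - 6*y**2 + 36*y - 52.
Scan x_0 ∈ {−4, ..., 4}. For each x_0, f_y(x_0, y) is a polynomial in y; find its integer roots y ∈ {−4, ..., 4}, then test f_x and f at those candidates.
  x = -4: f_y(-4, y) = -6*y**2 + 44*y - 60; no integer root y with |y| ≤ 4.
  x = -3: f_y(-3, y) = -6*y**2 + 42*y - 64; no integer root y with |y| ≤ 4.
  x = -2: f_y(-2, y) = -6*y**2 + 40*y - 64; vanishes at y ∈ {4}. (-2, 4): f_x = -11 ≠ 0.
  x = -1: f_y(-1, y) = -6*y**2 + 38*y - 60; vanishes at y ∈ {3}. (-1, 3): f_x = 0, f = 0 — SINGULAR.
  x = 0: f_y(0, y) = -6*y**2 + 36*y - 52; no integer root y with |y| ≤ 4.
  x = 1: f_y(1, y) = -6*y**2 + 34*y - 40; vanishes at y ∈ {4}. (1, 4): f_x = -17 ≠ 0.
  x = 2: f_y(2, y) = -6*y**2 + 32*y - 24; no integer root y with |y| ≤ 4.
  x = 3: f_y(3, y) = -6*y**2 + 30*y - 4; no integer root y with |y| ≤ 4.
  x = 4: f_y(4, y) = -6*y**2 + 28*y + 20; no integer root y with |y| ≤ 4.
Only singular point on the grid: (-1, 3).
Classify: substitute x = -1 + u, y = 3 + v and expand: f = -2*u**3 + 2*u**2*v - u*v**2 - 2*v**3 + v**2.
No constant or linear terms (consistent with a singular point). Quadratic part: v**2. Cubic part: -2*u**3 + 2*u**2*v - u*v**2 - 2*v**3.
The quadratic part v**2 is a perfect square, so there is a single (double) tangent line v = 0, i.e. y = 3. Restricting the cubic part to that line (v = 0) leaves -2*u**3 ≠ 0, so f is not divisible by v and the branch is v² ≈ 2*u**3 to lowest order — this is a cusp.
Classification: cusp.


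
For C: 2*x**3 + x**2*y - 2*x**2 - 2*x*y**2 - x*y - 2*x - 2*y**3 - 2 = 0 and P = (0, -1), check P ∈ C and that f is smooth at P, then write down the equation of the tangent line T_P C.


Tangent line at P: -3*x - 6*y - 6 = 0.

Step 1: f(0, -1) = 0, so P lies on C.
Step 2: partial derivatives
  f_x(x, y) = 6*x**2 + 2*x*y - 4*x - 2*y**2 - y - 2, f_y(x, y) = x**2 - 4*x*y - x - 6*y**2.
  f_x(P) = -3, f_y(P) = -6 (gradient nonzero, so P is smooth).
Step 3: tangent line at P: -3·(x − 0) + -6·(y − -1) = 0.
Expanding: -3*x - 6*y - 6 = 0.


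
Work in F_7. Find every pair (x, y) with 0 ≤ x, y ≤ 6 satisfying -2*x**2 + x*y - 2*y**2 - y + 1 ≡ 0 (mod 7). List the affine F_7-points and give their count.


Affine F_7-points: {(0, 4), (0, 6), (2, 0), (2, 4), (3, 2), (3, 6), (5, 0), (5, 2)}; count = 8.

For each of the 49 pairs (x, y) ∈ F_7², evaluate f(x, y) mod 7. Record the zeros.
  x = 0: [0↦1, 1↦5, 2↦5, 3↦1, 4↦0, 5↦2, 6↦0]  zeros at y ∈ {4, 6}
  x = 1: [0↦6, 1↦4, 2↦5, 3↦2, 4↦2, 5↦5, 6↦4]  zeros at y ∈ ∅
  x = 2: [0↦0, 1↦6, 2↦1, 3↦6, 4↦0, 5↦4, 6↦4]  zeros at y ∈ {0, 4}
  x = 3: [0↦4, 1↦4, 2↦0, 3↦6, 4↦1, 5↦6, 6↦0]  zeros at y ∈ {2, 6}
  x = 4: [0↦4, 1↦5, 2↦2, 3↦2, 4↦5, 5↦4, 6↦6]  zeros at y ∈ ∅
  x = 5: [0↦0, 1↦2, 2↦0, 3↦1, 4↦5, 5↦5, 6↦1]  zeros at y ∈ {0, 2}
  x = 6: [0↦6, 1↦2, 2↦1, 3↦3, 4↦1, 5↦2, 6↦6]  zeros at y ∈ ∅
Collecting zeros: affine points = {(0, 4), (0, 6), (2, 0), (2, 4), (3, 2), (3, 6), (5, 0), (5, 2)}.
Total count |C(F_7)_aff| = 8.


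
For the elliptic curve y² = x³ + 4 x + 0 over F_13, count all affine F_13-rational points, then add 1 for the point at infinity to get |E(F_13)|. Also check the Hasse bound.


Affine points = {(0, 0), (2, 4), (2, 9), (3, 0), (10, 0), (11, 6), (11, 7)}; affine count = 7; |E(F_13)| = 8.

Discriminant check: Δ ∝ 4a³ + 27b² = 4·4³ + 27·0² = 4·64 + 27·0 ≡ 9 (mod 13). Nonzero ⇒ E is nonsingular.
For each x ∈ F_13, compute rhs = x³ + 4·x + 0 mod 13, then count y ∈ F_13 with y² ≡ rhs.
  x = 0: rhs = 0, matching y values: 0 (1 points).
  x = 1: rhs = 5, matching y values: none (0 points).
  x = 2: rhs = 3, matching y values: 4, 9 (2 points).
  x = 3: rhs = 0, matching y values: 0 (1 points).
  x = 4: rhs = 2, matching y values: none (0 points).
  x = 5: rhs = 2, matching y values: none (0 points).
  x = 6: rhs = 6, matching y values: none (0 points).
  x = 7: rhs = 7, matching y values: none (0 points).
  x = 8: rhs = 11, matching y values: none (0 points).
  x = 9: rhs = 11, matching y values: none (0 points).
  x = 10: rhs = 0, matching y values: 0 (1 points).
  x = 11: rhs = 10, matching y values: 6, 7 (2 points).
  x = 12: rhs = 8, matching y values: none (0 points).
Total affine count: 7.
Full point count |E(F_13)| = 7 + 1 = 8.
Hasse bound: |8 − (13+1)| = |-6| = 6 ≤ 2√13 ≈ 7.2111 ✓.


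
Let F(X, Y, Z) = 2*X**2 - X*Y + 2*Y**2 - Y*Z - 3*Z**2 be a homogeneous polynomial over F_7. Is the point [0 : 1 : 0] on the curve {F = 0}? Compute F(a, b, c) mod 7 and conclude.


F(0,1,0) ≡ 2 (mod 7); P is NOT on the curve.

Evaluate F(0, 1, 0) term-by-term (mod 7).
  2*X**2 ↦ 2·0·1·1 = 0
  -X*Y ↦ -1·0·1·1 = 0
  2*Y**2 ↦ 2·1·1·1 = 2
  -Y*Z ↦ -1·1·1·0 = 0
  -3*Z**2 ↦ -3·1·1·0 = 0
Sum: F(0, 1, 0) = (0) + (0) + (2) + (0) + (0) = 2.
Reducing mod 7: 2 ≡ 2 (mod 7).
Since F(a, b, c) ≡ 2 ≠ 0 (mod 7), P does NOT lie on the curve.


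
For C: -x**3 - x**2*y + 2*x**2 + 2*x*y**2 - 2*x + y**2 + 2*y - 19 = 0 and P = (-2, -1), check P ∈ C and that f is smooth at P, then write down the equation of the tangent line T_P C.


Tangent line at P: -24*x + 4*y - 44 = 0.

Step 1: f(-2, -1) = 0, so P lies on C.
Step 2: partial derivatives
  f_x(x, y) = -3*x**2 - 2*x*y + 4*x + 2*y**2 - 2, f_y(x, y) = -x**2 + 4*x*y + 2*y + 2.
  f_x(P) = -24, f_y(P) = 4 (gradient nonzero, so P is smooth).
Step 3: tangent line at P: -24·(x − -2) + 4·(y − -1) = 0.
Expanding: -24*x + 4*y - 44 = 0.


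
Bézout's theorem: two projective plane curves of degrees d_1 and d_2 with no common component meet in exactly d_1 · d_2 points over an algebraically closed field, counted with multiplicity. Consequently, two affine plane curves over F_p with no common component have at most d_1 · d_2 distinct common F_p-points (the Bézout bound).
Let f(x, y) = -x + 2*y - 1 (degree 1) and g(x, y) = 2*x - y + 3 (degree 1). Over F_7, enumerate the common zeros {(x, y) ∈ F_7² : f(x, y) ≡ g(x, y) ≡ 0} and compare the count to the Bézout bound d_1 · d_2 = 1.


Common zeros: {(3, 2)}; count = 1; Bézout bound = 1.

deg(f) = 1, deg(g) = 1, so Bézout bound = 1.
Scan x ∈ F_7. For each x, list the y ∈ F_7 with f(x, y) ≡ 0 and those with g(x, y) ≡ 0 (mod 7); the common zeros in that column are the intersection.
  x = 0: f ≡ 0 at y ∈ {4}; g ≡ 0 at y ∈ {3}; common: ∅.
  x = 1: f ≡ 0 at y ∈ {1}; g ≡ 0 at y ∈ {5}; common: ∅.
  x = 2: f ≡ 0 at y ∈ {5}; g ≡ 0 at y ∈ {0}; common: ∅.
  x = 3: f ≡ 0 at y ∈ {2}; g ≡ 0 at y ∈ {2}; common: {2}.
  x = 4: f ≡ 0 at y ∈ {6}; g ≡ 0 at y ∈ {4}; common: ∅.
  x = 5: f ≡ 0 at y ∈ {3}; g ≡ 0 at y ∈ {6}; common: ∅.
  x = 6: f ≡ 0 at y ∈ {0}; g ≡ 0 at y ∈ {1}; common: ∅.
Collecting: common zeros = {(3, 2)}, so the count is 1.
Comparison with the Bézout bound: 1 ≤ 1 = deg(f)·deg(g), as expected for curves with no common component (the bound is attained).


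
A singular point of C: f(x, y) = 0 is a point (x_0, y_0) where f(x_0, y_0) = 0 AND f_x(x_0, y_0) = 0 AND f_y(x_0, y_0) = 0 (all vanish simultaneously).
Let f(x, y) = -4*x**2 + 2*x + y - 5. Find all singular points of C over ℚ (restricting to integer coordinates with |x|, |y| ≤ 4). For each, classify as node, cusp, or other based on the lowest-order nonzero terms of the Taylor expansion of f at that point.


No singular points in the scanned grid; C is smooth there.

Compute partial derivatives:
  f_x = 2 - 8*x.
  f_y = 1.
f_y = 1 is a nonzero constant, so f_y never vanishes: no point (x, y) can satisfy f = f_x = f_y = 0. In particular no (x, y) ∈ {−4, ..., 4}² is singular; the curve is smooth.


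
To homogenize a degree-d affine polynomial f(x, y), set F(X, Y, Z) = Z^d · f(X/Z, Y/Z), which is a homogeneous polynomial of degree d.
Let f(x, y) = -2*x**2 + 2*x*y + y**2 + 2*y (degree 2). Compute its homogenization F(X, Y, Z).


F(X, Y, Z) = -2*X**2 + 2*X*Y + Y**2 + 2*Y*Z

deg(f) = 2.
Substitute x = X/Z, y = Y/Z into f, then multiply by Z^2.
  monomial -2·x^2·y^0 ↦ -2·X^2·Y^0·Z^0.
  monomial 2·x^1·y^1 ↦ 2·X^1·Y^1·Z^0.
  monomial 1·x^0·y^2 ↦ 1·X^0·Y^2·Z^0.
  monomial 2·x^0·y^1 ↦ 2·X^0·Y^1·Z^1.
Collecting: F(X, Y, Z) = -2*X**2 + 2*X*Y + Y**2 + 2*Y*Z.


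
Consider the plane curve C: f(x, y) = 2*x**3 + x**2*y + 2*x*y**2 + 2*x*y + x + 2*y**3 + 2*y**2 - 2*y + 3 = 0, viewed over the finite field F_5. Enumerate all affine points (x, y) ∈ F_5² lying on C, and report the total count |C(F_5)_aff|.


Affine F_5-points: {(0, 1), (0, 4), (1, 2), (2, 1), (3, 0), (3, 3), (4, 0), (4, 2), (4, 3)}; count = 9.

For each of the 25 pairs (x, y) ∈ F_5², evaluate f(x, y) mod 5. Record the zeros.
  x = 0: [0↦3, 1↦0, 2↦3, 3↦4, 4↦0]  zeros at y ∈ {1, 4}
  x = 1: [0↦1, 1↦3, 2↦0, 3↦4, 4↦2]  zeros at y ∈ {2}
  x = 2: [0↦1, 1↦0, 2↦3, 3↦2, 4↦4]  zeros at y ∈ {1}
  x = 3: [0↦0, 1↦3, 2↦4, 3↦0, 4↦3]  zeros at y ∈ {0, 3}
  x = 4: [0↦0, 1↦4, 2↦0, 3↦0, 4↦1]  zeros at y ∈ {0, 2, 3}
Collecting zeros: affine points = {(0, 1), (0, 4), (1, 2), (2, 1), (3, 0), (3, 3), (4, 0), (4, 2), (4, 3)}.
Total count |C(F_5)_aff| = 9.


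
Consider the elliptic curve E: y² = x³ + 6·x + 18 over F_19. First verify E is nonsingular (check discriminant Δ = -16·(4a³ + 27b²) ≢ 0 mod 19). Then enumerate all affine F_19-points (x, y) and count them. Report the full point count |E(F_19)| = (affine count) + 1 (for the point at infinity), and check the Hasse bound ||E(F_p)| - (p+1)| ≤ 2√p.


Affine points = {(1, 5), (1, 14), (2, 0), (3, 5), (3, 14), (4, 7), (4, 12), (6, 2), (6, 17), (7, 2), (7, 17), (11, 3), (11, 16), (15, 5), (15, 14), (16, 7), (16, 12), (17, 6), (17, 13), (18, 7), (18, 12)}; affine count = 21; |E(F_19)| = 22.

Discriminant check: Δ ∝ 4a³ + 27b² = 4·6³ + 27·18² = 4·216 + 27·324 ≡ 17 (mod 19). Nonzero ⇒ E is nonsingular.
For each x ∈ F_19, compute rhs = x³ + 6·x + 18 mod 19, then count y ∈ F_19 with y² ≡ rhs.
  x = 0: rhs = 18, matching y values: none (0 points).
  x = 1: rhs = 6, matching y values: 5, 14 (2 points).
  x = 2: rhs = 0, matching y values: 0 (1 points).
  x = 3: rhs = 6, matching y values: 5, 14 (2 points).
  x = 4: rhs = 11, matching y values: 7, 12 (2 points).
  x = 5: rhs = 2, matching y values: none (0 points).
  x = 6: rhs = 4, matching y values: 2, 17 (2 points).
  x = 7: rhs = 4, matching y values: 2, 17 (2 points).
  x = 8: rhs = 8, matching y values: none (0 points).
  x = 9: rhs = 3, matching y values: none (0 points).
  x = 10: rhs = 14, matching y values: none (0 points).
  x = 11: rhs = 9, matching y values: 3, 16 (2 points).
  x = 12: rhs = 13, matching y values: none (0 points).
  x = 13: rhs = 13, matching y values: none (0 points).
  x = 14: rhs = 15, matching y values: none (0 points).
  x = 15: rhs = 6, matching y values: 5, 14 (2 points).
  x = 16: rhs = 11, matching y values: 7, 12 (2 points).
  x = 17: rhs = 17, matching y values: 6, 13 (2 points).
  x = 18: rhs = 11, matching y values: 7, 12 (2 points).
Total affine count: 21.
Full point count |E(F_19)| = 21 + 1 = 22.
Hasse bound: |22 − (19+1)| = |2| = 2 ≤ 2√19 ≈ 8.7178 ✓.


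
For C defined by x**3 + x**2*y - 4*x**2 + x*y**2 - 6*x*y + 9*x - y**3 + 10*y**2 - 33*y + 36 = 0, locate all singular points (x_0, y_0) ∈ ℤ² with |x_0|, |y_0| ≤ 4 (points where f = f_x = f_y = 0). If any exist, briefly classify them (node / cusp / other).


Singular points: {(0, 3)}; classification: node.

Compute partial derivatives:
  f_x = 3*x**2 + 2*x*y - 8*x + y**2 - 6*y + 9.
  f_y = x**2 + 2*x*y - 6*x - 3*y**2 + 20*y - 33.
Scan x_0 ∈ {−4, ..., 4}. For each x_0, f_y(x_0, y) is a polynomial in y; find its integer roots y ∈ {−4, ..., 4}, then test f_x and f at those candidates.
  x = -4: f_y(-4, y) = -3*y**2 + 12*y + 7; no integer root y with |y| ≤ 4.
  x = -3: f_y(-3, y) = -3*y**2 + 14*y - 6; no integer root y with |y| ≤ 4.
  x = -2: f_y(-2, y) = -3*y**2 + 16*y - 17; no integer root y with |y| ≤ 4.
  x = -1: f_y(-1, y) = -3*y**2 + 18*y - 26; no integer root y with |y| ≤ 4.
  x = 0: f_y(0, y) = -3*y**2 + 20*y - 33; vanishes at y ∈ {3}. (0, 3): f_x = 0, f = 0 — SINGULAR.
  x = 1: f_y(1, y) = -3*y**2 + 22*y - 38; no integer root y with |y| ≤ 4.
  x = 2: f_y(2, y) = -3*y**2 + 24*y - 41; no integer root y with |y| ≤ 4.
  x = 3: f_y(3, y) = -3*y**2 + 26*y - 42; no integer root y with |y| ≤ 4.
  x = 4: f_y(4, y) = -3*y**2 + 28*y - 41; no integer root y with |y| ≤ 4.
Only singular point on the grid: (0, 3).
Classify: substitute x = 0 + u, y = 3 + v and expand: f = u**3 + u**2*v - u**2 + u*v**2 - v**3 + v**2.
No constant or linear terms (consistent with a singular point). Quadratic part: -u**2 + v**2. Cubic part: u**3 + u**2*v + u*v**2 - v**3.
The quadratic part v**2 - u**2 = (v − u)(v + u) splits into two distinct linear factors, so there are two distinct tangent lines y − 3 = ±(x − 0) — this is a node (ordinary double point).
Classification: node.


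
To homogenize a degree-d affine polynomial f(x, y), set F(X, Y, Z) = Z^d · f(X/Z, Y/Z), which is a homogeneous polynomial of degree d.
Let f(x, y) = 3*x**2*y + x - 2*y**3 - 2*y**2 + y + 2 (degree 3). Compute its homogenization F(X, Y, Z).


F(X, Y, Z) = 3*X**2*Y + X*Z**2 - 2*Y**3 - 2*Y**2*Z + Y*Z**2 + 2*Z**3

deg(f) = 3.
Substitute x = X/Z, y = Y/Z into f, then multiply by Z^3.
  monomial 3·x^2·y^1 ↦ 3·X^2·Y^1·Z^0.
  monomial 1·x^1·y^0 ↦ 1·X^1·Y^0·Z^2.
  monomial -2·x^0·y^3 ↦ -2·X^0·Y^3·Z^0.
  monomial -2·x^0·y^2 ↦ -2·X^0·Y^2·Z^1.
  monomial 1·x^0·y^1 ↦ 1·X^0·Y^1·Z^2.
  monomial 2·x^0·y^0 ↦ 2·X^0·Y^0·Z^3.
Collecting: F(X, Y, Z) = 3*X**2*Y + X*Z**2 - 2*Y**3 - 2*Y**2*Z + Y*Z**2 + 2*Z**3.


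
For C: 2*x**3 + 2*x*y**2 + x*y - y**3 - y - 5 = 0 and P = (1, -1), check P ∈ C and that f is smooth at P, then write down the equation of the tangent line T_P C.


Tangent line at P: 7*x - 7*y - 14 = 0.

Step 1: f(1, -1) = 0, so P lies on C.
Step 2: partial derivatives
  f_x(x, y) = 6*x**2 + 2*y**2 + y, f_y(x, y) = 4*x*y + x - 3*y**2 - 1.
  f_x(P) = 7, f_y(P) = -7 (gradient nonzero, so P is smooth).
Step 3: tangent line at P: 7·(x − 1) + -7·(y − -1) = 0.
Expanding: 7*x - 7*y - 14 = 0.


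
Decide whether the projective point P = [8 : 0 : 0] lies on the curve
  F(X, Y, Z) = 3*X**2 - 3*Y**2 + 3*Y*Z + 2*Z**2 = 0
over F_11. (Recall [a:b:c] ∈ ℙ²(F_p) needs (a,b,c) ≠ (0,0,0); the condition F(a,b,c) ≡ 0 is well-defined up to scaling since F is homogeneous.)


F(8,0,0) ≡ 5 (mod 11); P is NOT on the curve.

Evaluate F(8, 0, 0) term-by-term (mod 11).
  3*X**2 ↦ 3·64·1·1 = 192
  -3*Y**2 ↦ -3·1·0·1 = 0
  3*Y*Z ↦ 3·1·0·0 = 0
  2*Z**2 ↦ 2·1·1·0 = 0
Sum: F(8, 0, 0) = (192) + (0) + (0) + (0) = 192.
Reducing mod 11: 192 ≡ 5 (mod 11).
Since F(a, b, c) ≡ 5 ≠ 0 (mod 11), P does NOT lie on the curve.


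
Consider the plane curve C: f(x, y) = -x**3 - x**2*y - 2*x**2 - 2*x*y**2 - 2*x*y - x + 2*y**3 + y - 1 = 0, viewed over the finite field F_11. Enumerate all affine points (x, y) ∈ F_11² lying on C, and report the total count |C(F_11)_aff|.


Affine F_11-points: {(2, 2), (2, 3), (2, 8), (4, 10), (5, 3), (6, 1), (8, 0), (9, 6), (10, 3)}; count = 9.

For each of the 121 pairs (x, y) ∈ F_11², evaluate f(x, y) mod 11. Record the zeros.
  x = 0: [0↦10, 1↦2, 2↦6, 3↦1, 4↦10, 5↦1, 6↦8, 7↦10, 8↦8, 9↦3, 10↦7]  zeros at y ∈ ∅
  x = 1: [0↦6, 1↦4, 2↦10, 3↦3, 4↦6, 5↦9, 6↦2, 7↦8, 8↦6, 9↦8, 10↦4]  zeros at y ∈ ∅
  x = 2: [0↦3, 1↦5, 2↦0, 3↦0, 4↦6, 5↦8, 6↦7, 7↦4, 8↦0, 9↦7, 10↦4]  zeros at y ∈ {2, 3, 8}
  x = 3: [0↦6, 1↦10, 2↦3, 3↦8, 4↦4, 5↦3, 6↦6, 7↦3, 8↦6, 9↦5, 10↦1]  zeros at y ∈ ∅
  x = 4: [0↦9, 1↦2, 2↦2, 3↦10, 4↦5, 5↦10, 6↦4, 7↦10, 8↦7, 9↦7, 10↦0]  zeros at y ∈ {10}
  x = 5: [0↦6, 1↦8, 2↦2, 3↦0, 4↦3, 5↦1, 6↦6, 7↦8, 8↦8, 9↦7, 10↦6]  zeros at y ∈ {3}
  x = 6: [0↦2, 1↦0, 2↦8, 3↦5, 4↦3, 5↦3, 6↦6, 7↦2, 8↦3, 9↦10, 10↦2]  zeros at y ∈ {1}
  x = 7: [0↦2, 1↦5, 2↦3, 3↦8, 4↦10, 5↦10, 6↦9, 7↦8, 8↦8, 9↦10, 10↦4]  zeros at y ∈ ∅
  x = 8: [0↦0, 1↦6, 2↦3, 3↦3, 4↦7, 5↦5, 6↦9, 7↦9, 8↦6, 9↦1, 10↦6]  zeros at y ∈ {0}
  x = 9: [0↦1, 1↦8, 2↦2, 3↦6, 4↦10, 5↦4, 6↦0, 7↦10, 8↦2, 9↦10, 10↦2]  zeros at y ∈ {6}
  x = 10: [0↦10, 1↦5, 2↦5, 3↦0, 4↦2, 5↦1, 6↦9, 7↦5, 8↦1, 9↦9, 10↦8]  zeros at y ∈ {3}
Collecting zeros: affine points = {(2, 2), (2, 3), (2, 8), (4, 10), (5, 3), (6, 1), (8, 0), (9, 6), (10, 3)}.
Total count |C(F_11)_aff| = 9.


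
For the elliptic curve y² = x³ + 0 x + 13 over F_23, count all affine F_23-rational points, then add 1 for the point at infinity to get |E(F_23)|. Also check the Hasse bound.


Affine points = {(0, 6), (0, 17), (4, 10), (4, 13), (5, 0), (9, 11), (9, 12), (10, 1), (10, 22), (12, 4), (12, 19), (13, 5), (13, 18), (17, 2), (17, 21), (18, 7), (18, 16), (19, 8), (19, 15), (20, 3), (20, 20), (22, 9), (22, 14)}; affine count = 23; |E(F_23)| = 24.

Discriminant check: Δ ∝ 4a³ + 27b² = 4·0³ + 27·13² = 4·0 + 27·169 ≡ 9 (mod 23). Nonzero ⇒ E is nonsingular.
For each x ∈ F_23, compute rhs = x³ + 0·x + 13 mod 23, then count y ∈ F_23 with y² ≡ rhs.
  x = 0: rhs = 13, matching y values: 6, 17 (2 points).
  x = 1: rhs = 14, matching y values: none (0 points).
  x = 2: rhs = 21, matching y values: none (0 points).
  x = 3: rhs = 17, matching y values: none (0 points).
  x = 4: rhs = 8, matching y values: 10, 13 (2 points).
  x = 5: rhs = 0, matching y values: 0 (1 points).
  x = 6: rhs = 22, matching y values: none (0 points).
  x = 7: rhs = 11, matching y values: none (0 points).
  x = 8: rhs = 19, matching y values: none (0 points).
  x = 9: rhs = 6, matching y values: 11, 12 (2 points).
  x = 10: rhs = 1, matching y values: 1, 22 (2 points).
  x = 11: rhs = 10, matching y values: none (0 points).
  x = 12: rhs = 16, matching y values: 4, 19 (2 points).
  x = 13: rhs = 2, matching y values: 5, 18 (2 points).
  x = 14: rhs = 20, matching y values: none (0 points).
  x = 15: rhs = 7, matching y values: none (0 points).
  x = 16: rhs = 15, matching y values: none (0 points).
  x = 17: rhs = 4, matching y values: 2, 21 (2 points).
  x = 18: rhs = 3, matching y values: 7, 16 (2 points).
  x = 19: rhs = 18, matching y values: 8, 15 (2 points).
  x = 20: rhs = 9, matching y values: 3, 20 (2 points).
  x = 21: rhs = 5, matching y values: none (0 points).
  x = 22: rhs = 12, matching y values: 9, 14 (2 points).
Total affine count: 23.
Full point count |E(F_23)| = 23 + 1 = 24.
Hasse bound: |24 − (23+1)| = |0| = 0 ≤ 2√23 ≈ 9.5917 ✓.
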